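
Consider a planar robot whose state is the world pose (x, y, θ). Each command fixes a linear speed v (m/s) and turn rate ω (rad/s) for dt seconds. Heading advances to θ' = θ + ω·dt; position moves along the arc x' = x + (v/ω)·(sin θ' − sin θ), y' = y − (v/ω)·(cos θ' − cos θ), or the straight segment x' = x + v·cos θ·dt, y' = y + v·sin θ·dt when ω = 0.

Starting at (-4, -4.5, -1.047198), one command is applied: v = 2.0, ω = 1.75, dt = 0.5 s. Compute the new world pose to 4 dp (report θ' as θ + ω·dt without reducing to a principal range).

θ' = -1.0472 + 1.75·0.5 = -0.1722
R = v/ω = 2.0/1.75 = 1.1429
x' = -4 + 1.1429·(sin -0.1722 − sin -1.0472) = -3.2061
y' = -4.5 − 1.1429·(cos -0.1722 − cos -1.0472) = -5.0545

(-3.2061, -5.0545, -0.1722)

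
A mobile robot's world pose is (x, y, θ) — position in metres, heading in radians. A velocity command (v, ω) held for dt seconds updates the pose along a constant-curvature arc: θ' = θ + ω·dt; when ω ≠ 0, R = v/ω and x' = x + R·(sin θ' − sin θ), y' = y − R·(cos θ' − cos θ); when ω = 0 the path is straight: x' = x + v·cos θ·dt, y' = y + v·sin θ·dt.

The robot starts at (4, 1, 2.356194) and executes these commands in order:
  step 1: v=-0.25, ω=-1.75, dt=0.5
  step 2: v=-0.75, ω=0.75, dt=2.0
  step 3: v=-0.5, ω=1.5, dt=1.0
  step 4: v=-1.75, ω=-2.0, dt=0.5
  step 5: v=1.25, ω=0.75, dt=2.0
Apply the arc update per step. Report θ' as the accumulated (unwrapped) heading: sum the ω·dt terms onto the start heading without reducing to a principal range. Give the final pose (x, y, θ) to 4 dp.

step 1: θ'=1.4812 (R=0.1429) → pose (4.0413, 0.8862, 1.4812)
step 2: θ'=2.9812 (R=-1.0000) → pose (4.8775, -0.1904, 2.9812)
step 3: θ'=4.4812 (R=-0.3333) → pose (5.2552, 0.0622, 4.4812)
step 4: θ'=3.4812 (R=0.8750) → pose (5.8155, 0.6868, 3.4812)
step 5: θ'=4.9812 (R=1.6667) → pose (4.7639, -1.3274, 4.9812)

(4.7639, -1.3274, 4.9812)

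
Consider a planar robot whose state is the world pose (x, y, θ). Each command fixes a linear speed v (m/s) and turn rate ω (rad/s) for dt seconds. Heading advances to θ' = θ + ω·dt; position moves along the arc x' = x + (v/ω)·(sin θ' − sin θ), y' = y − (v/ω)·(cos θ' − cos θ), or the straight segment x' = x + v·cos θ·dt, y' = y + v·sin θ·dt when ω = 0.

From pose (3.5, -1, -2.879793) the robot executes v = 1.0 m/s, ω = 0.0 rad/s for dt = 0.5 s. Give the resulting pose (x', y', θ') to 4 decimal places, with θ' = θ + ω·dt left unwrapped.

(3.0170, -1.1294, -2.8798)

θ' = -2.8798 + 0.0·0.5 = -2.8798
ω = 0 → straight: x' = 3.5 + 1.0·cos(-2.8798)·0.5 = 3.0170
y' = -1 + 1.0·sin(-2.8798)·0.5 = -1.1294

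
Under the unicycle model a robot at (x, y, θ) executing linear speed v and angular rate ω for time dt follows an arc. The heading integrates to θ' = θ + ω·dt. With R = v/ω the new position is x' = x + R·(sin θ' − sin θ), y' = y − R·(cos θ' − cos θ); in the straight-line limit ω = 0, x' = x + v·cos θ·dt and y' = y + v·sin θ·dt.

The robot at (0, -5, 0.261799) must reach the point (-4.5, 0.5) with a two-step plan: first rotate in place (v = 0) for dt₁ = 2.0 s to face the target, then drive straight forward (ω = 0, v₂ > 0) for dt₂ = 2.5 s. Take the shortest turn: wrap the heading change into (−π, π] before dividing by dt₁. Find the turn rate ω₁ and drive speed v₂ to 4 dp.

heading to target = atan2(0.5−-5, -4.5−0) = 2.2565
Δθ = wrap(2.2565 − 0.2618) = 1.9947; ω₁ = Δθ/dt₁ = 0.9974
distance = √((-4.5−0)² + (0.5−-5)²) = 7.1063; v₂ = distance/dt₂ = 2.8425

ω₁ = 0.9974, v₂ = 2.8425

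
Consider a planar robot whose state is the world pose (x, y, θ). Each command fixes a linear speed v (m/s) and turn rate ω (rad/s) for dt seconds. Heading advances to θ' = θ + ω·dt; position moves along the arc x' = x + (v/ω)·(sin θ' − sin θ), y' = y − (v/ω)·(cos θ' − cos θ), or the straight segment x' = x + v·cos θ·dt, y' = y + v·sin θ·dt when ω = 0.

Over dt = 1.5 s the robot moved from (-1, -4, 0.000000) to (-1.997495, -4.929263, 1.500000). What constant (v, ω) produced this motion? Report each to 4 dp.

v = -1.0000, ω = 1.0000

Δθ = 1.500000 − 0.000000 = 1.500000
ω = Δθ/dt = 1.500000/1.5 = 1.0000
R = Δx/(sin θ' − sin θ) = -1.0000
v = R·ω = -1.0000·1.0000 = -1.0000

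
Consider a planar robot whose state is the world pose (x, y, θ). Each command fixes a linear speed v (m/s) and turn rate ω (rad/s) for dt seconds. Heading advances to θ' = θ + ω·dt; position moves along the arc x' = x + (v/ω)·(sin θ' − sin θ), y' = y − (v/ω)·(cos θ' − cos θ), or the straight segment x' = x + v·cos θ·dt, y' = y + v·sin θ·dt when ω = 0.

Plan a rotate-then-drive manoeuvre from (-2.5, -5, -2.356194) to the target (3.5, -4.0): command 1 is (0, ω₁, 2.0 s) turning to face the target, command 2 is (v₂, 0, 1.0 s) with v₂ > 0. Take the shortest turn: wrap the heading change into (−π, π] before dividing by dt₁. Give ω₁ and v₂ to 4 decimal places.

ω₁ = 1.2607, v₂ = 6.0828

heading to target = atan2(-4−-5, 3.5−-2.5) = 0.1651
Δθ = wrap(0.1651 − -2.3562) = 2.5213; ω₁ = Δθ/dt₁ = 1.2607
distance = √((3.5−-2.5)² + (-4−-5)²) = 6.0828; v₂ = distance/dt₂ = 6.0828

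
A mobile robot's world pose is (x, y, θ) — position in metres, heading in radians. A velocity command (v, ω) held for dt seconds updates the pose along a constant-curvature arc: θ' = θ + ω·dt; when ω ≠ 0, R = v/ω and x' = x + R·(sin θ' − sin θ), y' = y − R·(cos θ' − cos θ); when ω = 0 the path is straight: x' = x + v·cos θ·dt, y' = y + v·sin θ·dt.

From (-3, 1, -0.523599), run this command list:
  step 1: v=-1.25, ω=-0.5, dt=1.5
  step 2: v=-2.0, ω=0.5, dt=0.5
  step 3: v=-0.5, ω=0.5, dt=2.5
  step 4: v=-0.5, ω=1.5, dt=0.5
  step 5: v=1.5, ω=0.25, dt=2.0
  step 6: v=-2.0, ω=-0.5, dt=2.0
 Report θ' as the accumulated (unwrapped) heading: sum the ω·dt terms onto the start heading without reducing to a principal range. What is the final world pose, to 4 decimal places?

step 1: θ'=-1.2736 (R=2.5000) → pose (-4.1404, 2.4330, -1.2736)
step 2: θ'=-1.0236 (R=-4.0000) → pose (-4.5491, 3.3428, -1.0236)
step 3: θ'=0.2264 (R=-1.0000) → pose (-5.6276, 3.7970, 0.2264)
step 4: θ'=0.9764 (R=-0.3333) → pose (-5.8289, 3.6588, 0.9764)
step 5: θ'=1.4764 (R=6.0000) → pose (-4.8265, 6.4533, 1.4764)
step 6: θ'=0.4764 (R=4.0000) → pose (-6.9744, 3.2757, 0.4764)

(-6.9744, 3.2757, 0.4764)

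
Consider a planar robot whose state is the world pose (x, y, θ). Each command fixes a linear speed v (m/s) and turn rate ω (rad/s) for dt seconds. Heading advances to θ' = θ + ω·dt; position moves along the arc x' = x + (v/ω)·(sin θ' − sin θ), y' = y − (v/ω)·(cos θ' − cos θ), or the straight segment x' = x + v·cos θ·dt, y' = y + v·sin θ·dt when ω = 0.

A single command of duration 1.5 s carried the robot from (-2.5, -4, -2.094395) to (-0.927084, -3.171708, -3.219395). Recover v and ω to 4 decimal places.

Δθ = -3.219395 − -2.094395 = -1.125000
ω = Δθ/dt = -1.125000/1.5 = -0.7500
R = Δx/(sin θ' − sin θ) = 1.6667
v = R·ω = 1.6667·-0.7500 = -1.2500

v = -1.2500, ω = -0.7500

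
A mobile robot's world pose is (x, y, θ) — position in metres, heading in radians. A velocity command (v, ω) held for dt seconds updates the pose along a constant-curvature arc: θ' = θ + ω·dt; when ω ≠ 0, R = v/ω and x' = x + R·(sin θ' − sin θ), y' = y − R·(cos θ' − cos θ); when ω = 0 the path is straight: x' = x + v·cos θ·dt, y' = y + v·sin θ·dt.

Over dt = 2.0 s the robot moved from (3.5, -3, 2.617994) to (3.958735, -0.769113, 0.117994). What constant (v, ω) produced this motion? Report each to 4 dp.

v = 1.5000, ω = -1.2500

Δθ = 0.117994 − 2.617994 = -2.500000
ω = Δθ/dt = -2.500000/2.0 = -1.2500
R = −Δy/(cos θ' − cos θ) = -1.2000
v = R·ω = -1.2000·-1.2500 = 1.5000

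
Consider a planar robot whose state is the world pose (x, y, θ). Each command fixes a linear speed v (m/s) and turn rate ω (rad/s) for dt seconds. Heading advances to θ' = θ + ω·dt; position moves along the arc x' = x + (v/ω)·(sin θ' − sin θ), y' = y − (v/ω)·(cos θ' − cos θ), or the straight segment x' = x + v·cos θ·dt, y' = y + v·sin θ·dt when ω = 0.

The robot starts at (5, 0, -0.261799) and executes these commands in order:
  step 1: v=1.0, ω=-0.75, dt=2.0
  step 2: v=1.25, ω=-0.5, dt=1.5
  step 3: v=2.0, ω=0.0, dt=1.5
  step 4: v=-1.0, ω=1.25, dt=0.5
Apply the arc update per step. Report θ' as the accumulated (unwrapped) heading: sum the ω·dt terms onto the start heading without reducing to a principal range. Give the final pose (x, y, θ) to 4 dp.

step 1: θ'=-1.7618 (R=-1.3333) → pose (5.9640, -1.5410, -1.7618)
step 2: θ'=-2.5118 (R=-2.5000) → pose (4.9819, -3.0868, -2.5118)
step 3: θ'=-2.5118 (straight) → pose (2.5575, -4.8537, -2.5118)
step 4: θ'=-1.8868 (R=-0.8000) → pose (2.8467, -4.4558, -1.8868)

(2.8467, -4.4558, -1.8868)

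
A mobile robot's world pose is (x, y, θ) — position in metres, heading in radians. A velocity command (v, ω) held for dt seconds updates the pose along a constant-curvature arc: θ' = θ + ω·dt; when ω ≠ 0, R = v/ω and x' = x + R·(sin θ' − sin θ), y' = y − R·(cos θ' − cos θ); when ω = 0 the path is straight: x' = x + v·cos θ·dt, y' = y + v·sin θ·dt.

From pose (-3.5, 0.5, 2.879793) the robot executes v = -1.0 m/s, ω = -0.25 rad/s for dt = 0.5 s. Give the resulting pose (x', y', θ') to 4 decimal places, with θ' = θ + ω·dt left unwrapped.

θ' = 2.8798 + -0.25·0.5 = 2.7548
R = v/ω = -1.0/-0.25 = 4.0000
x' = -3.5 + 4.0000·(sin 2.7548 − sin 2.8798) = -3.0264
y' = 0.5 − 4.0000·(cos 2.7548 − cos 2.8798) = 0.3408

(-3.0264, 0.3408, 2.7548)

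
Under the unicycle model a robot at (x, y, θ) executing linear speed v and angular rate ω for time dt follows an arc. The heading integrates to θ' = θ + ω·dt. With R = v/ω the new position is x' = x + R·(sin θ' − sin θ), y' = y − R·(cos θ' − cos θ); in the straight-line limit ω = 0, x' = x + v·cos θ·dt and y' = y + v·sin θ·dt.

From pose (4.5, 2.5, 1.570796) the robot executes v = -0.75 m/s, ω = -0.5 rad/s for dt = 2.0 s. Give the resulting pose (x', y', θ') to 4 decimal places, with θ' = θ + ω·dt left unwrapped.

(3.8105, 1.2378, 0.5708)

θ' = 1.5708 + -0.5·2.0 = 0.5708
R = v/ω = -0.75/-0.5 = 1.5000
x' = 4.5 + 1.5000·(sin 0.5708 − sin 1.5708) = 3.8105
y' = 2.5 − 1.5000·(cos 0.5708 − cos 1.5708) = 1.2378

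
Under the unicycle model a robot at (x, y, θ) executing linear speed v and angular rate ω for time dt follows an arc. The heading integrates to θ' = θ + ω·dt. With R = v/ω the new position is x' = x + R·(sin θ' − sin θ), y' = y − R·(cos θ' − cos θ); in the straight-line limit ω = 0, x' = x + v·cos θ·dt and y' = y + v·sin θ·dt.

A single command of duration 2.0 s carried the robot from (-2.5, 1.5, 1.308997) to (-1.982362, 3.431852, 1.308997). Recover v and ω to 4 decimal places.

v = 1.0000, ω = 0.0000

Δθ = 1.308997 − 1.308997 = 0.000000
ω = Δθ/dt = 0.000000/2.0 = 0.0000
ω = 0 → v = (Δx·cos θ + Δy·sin θ)/dt = 1.0000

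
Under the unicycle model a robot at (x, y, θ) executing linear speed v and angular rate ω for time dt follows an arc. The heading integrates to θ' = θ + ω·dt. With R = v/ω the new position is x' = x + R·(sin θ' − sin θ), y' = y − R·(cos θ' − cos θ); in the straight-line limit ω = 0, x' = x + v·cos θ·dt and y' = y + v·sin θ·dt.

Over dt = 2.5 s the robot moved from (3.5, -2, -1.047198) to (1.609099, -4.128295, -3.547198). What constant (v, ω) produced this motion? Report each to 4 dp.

Δθ = -3.547198 − -1.047198 = -2.500000
ω = Δθ/dt = -2.500000/2.5 = -1.0000
R = −Δy/(cos θ' − cos θ) = -1.5000
v = R·ω = -1.5000·-1.0000 = 1.5000

v = 1.5000, ω = -1.0000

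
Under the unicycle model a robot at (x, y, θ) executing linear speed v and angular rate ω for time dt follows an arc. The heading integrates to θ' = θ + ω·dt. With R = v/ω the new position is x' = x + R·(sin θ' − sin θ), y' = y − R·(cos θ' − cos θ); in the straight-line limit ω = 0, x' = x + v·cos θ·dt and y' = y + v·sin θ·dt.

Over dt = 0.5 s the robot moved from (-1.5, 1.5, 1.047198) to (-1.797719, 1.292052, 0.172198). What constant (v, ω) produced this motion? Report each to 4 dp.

v = -0.7500, ω = -1.7500

Δθ = 0.172198 − 1.047198 = -0.875000
ω = Δθ/dt = -0.875000/0.5 = -1.7500
R = Δx/(sin θ' − sin θ) = 0.4286
v = R·ω = 0.4286·-1.7500 = -0.7500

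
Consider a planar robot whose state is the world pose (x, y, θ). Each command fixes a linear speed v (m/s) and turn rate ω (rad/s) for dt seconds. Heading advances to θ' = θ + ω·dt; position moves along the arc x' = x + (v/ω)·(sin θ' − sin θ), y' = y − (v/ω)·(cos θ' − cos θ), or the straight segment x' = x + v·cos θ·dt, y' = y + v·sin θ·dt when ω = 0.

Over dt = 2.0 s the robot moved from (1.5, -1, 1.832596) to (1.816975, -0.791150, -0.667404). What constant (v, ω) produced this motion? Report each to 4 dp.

v = 0.2500, ω = -1.2500

Δθ = -0.667404 − 1.832596 = -2.500000
ω = Δθ/dt = -2.500000/2.0 = -1.2500
R = Δx/(sin θ' − sin θ) = -0.2000
v = R·ω = -0.2000·-1.2500 = 0.2500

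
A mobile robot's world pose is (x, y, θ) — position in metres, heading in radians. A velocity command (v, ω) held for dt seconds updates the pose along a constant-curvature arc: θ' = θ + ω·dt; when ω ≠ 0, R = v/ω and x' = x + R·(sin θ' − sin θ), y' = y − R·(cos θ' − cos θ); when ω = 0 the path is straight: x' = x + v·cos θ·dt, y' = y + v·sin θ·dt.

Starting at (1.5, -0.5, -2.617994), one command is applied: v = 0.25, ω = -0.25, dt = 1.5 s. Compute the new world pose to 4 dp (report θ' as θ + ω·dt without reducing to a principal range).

(1.1481, -0.6230, -2.9930)

θ' = -2.6180 + -0.25·1.5 = -2.9930
R = v/ω = 0.25/-0.25 = -1.0000
x' = 1.5 + -1.0000·(sin -2.9930 − sin -2.6180) = 1.1481
y' = -0.5 − -1.0000·(cos -2.9930 − cos -2.6180) = -0.6230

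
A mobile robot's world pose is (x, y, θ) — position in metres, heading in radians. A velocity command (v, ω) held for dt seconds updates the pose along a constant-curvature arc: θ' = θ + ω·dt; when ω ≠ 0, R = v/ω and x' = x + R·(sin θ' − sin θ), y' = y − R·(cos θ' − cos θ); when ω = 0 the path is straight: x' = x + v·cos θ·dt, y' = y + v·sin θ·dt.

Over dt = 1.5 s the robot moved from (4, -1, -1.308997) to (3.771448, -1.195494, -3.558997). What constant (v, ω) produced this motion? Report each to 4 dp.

v = 0.2500, ω = -1.5000

Δθ = -3.558997 − -1.308997 = -2.250000
ω = Δθ/dt = -2.250000/1.5 = -1.5000
R = Δx/(sin θ' − sin θ) = -0.1667
v = R·ω = -0.1667·-1.5000 = 0.2500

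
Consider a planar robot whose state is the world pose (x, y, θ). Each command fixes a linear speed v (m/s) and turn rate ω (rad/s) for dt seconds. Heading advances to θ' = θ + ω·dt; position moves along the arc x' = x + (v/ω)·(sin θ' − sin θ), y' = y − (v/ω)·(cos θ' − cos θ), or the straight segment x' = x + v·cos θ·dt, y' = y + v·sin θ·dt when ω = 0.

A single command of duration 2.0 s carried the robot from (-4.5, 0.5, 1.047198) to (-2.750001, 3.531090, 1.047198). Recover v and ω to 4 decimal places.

Δθ = 1.047198 − 1.047198 = 0.000000
ω = Δθ/dt = 0.000000/2.0 = 0.0000
ω = 0 → v = (Δx·cos θ + Δy·sin θ)/dt = 1.7500

v = 1.7500, ω = 0.0000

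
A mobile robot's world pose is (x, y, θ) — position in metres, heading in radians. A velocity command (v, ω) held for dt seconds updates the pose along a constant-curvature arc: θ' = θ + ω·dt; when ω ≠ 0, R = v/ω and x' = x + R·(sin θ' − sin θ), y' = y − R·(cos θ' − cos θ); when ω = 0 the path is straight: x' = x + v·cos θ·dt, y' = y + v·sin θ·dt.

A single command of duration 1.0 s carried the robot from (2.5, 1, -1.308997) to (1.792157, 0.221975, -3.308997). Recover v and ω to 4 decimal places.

v = 1.2500, ω = -2.0000

Δθ = -3.308997 − -1.308997 = -2.000000
ω = Δθ/dt = -2.000000/1.0 = -2.0000
R = −Δy/(cos θ' − cos θ) = -0.6250
v = R·ω = -0.6250·-2.0000 = 1.2500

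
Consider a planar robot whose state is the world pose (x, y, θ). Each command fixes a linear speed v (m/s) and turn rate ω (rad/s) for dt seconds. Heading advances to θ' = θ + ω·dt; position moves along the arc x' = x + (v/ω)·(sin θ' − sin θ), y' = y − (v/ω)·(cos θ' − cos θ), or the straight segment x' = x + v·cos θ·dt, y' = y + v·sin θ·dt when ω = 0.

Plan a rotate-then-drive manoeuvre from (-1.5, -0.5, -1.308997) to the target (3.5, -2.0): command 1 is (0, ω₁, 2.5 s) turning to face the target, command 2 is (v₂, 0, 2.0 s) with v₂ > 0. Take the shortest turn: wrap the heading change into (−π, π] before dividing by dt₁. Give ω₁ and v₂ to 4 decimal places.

ω₁ = 0.4070, v₂ = 2.6101

heading to target = atan2(-2−-0.5, 3.5−-1.5) = -0.2915
Δθ = wrap(-0.2915 − -1.3090) = 1.0175; ω₁ = Δθ/dt₁ = 0.4070
distance = √((3.5−-1.5)² + (-2−-0.5)²) = 5.2202; v₂ = distance/dt₂ = 2.6101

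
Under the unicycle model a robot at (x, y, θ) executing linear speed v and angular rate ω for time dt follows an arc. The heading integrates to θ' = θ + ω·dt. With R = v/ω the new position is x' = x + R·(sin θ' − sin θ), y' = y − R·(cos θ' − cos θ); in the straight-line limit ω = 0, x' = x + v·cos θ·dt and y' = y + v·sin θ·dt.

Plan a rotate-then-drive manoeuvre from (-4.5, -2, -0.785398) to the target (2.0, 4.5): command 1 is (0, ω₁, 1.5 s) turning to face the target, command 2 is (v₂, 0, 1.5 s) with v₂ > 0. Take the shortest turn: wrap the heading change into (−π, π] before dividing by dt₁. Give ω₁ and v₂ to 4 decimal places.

ω₁ = 1.0472, v₂ = 6.1283

heading to target = atan2(4.5−-2, 2−-4.5) = 0.7854
Δθ = wrap(0.7854 − -0.7854) = 1.5708; ω₁ = Δθ/dt₁ = 1.0472
distance = √((2−-4.5)² + (4.5−-2)²) = 9.1924; v₂ = distance/dt₂ = 6.1283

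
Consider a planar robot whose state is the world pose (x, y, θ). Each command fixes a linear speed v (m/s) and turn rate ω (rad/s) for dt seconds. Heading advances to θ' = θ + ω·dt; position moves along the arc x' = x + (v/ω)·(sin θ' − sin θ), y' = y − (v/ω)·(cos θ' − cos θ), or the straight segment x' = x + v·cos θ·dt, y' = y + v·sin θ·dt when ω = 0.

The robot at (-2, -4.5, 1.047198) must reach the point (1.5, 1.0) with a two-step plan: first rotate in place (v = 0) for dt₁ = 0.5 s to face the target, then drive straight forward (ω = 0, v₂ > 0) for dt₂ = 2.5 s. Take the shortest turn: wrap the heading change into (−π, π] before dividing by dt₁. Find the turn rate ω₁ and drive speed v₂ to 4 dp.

ω₁ = -0.0863, v₂ = 2.6077

heading to target = atan2(1−-4.5, 1.5−-2) = 1.0041
Δθ = wrap(1.0041 − 1.0472) = -0.0431; ω₁ = Δθ/dt₁ = -0.0863
distance = √((1.5−-2)² + (1−-4.5)²) = 6.5192; v₂ = distance/dt₂ = 2.6077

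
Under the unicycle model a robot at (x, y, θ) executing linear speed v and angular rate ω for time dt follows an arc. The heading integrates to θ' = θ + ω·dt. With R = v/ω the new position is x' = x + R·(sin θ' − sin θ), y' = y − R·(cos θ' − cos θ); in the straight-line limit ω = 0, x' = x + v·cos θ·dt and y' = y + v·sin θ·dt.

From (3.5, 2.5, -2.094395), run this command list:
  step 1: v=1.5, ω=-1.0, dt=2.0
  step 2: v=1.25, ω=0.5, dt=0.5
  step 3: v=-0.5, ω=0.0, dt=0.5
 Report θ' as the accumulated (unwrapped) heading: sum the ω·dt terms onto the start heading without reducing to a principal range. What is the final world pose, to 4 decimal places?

(0.7474, 2.6784, -3.8444)

step 1: θ'=-4.0944 (R=-1.5000) → pose (0.9784, 2.3809, -4.0944)
step 2: θ'=-3.8444 (R=2.5000) → pose (0.5567, 2.8400, -3.8444)
step 3: θ'=-3.8444 (straight) → pose (0.7474, 2.6784, -3.8444)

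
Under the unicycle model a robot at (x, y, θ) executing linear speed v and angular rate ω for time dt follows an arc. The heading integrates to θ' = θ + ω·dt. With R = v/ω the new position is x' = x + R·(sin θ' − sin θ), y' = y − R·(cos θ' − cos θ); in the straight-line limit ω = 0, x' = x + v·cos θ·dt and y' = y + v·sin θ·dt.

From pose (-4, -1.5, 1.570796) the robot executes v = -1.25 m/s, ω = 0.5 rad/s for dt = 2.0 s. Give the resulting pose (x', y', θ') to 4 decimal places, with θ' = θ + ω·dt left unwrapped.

(-2.8508, -3.6037, 2.5708)

θ' = 1.5708 + 0.5·2.0 = 2.5708
R = v/ω = -1.25/0.5 = -2.5000
x' = -4 + -2.5000·(sin 2.5708 − sin 1.5708) = -2.8508
y' = -1.5 − -2.5000·(cos 2.5708 − cos 1.5708) = -3.6037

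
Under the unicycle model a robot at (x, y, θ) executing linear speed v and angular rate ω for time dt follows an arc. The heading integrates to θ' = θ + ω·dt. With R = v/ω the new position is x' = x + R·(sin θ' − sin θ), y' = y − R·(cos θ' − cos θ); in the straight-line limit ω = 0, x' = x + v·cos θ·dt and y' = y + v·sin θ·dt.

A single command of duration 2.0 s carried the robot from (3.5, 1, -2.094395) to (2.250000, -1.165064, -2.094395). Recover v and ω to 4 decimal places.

Δθ = -2.094395 − -2.094395 = 0.000000
ω = Δθ/dt = 0.000000/2.0 = 0.0000
ω = 0 → v = (Δx·cos θ + Δy·sin θ)/dt = 1.2500

v = 1.2500, ω = 0.0000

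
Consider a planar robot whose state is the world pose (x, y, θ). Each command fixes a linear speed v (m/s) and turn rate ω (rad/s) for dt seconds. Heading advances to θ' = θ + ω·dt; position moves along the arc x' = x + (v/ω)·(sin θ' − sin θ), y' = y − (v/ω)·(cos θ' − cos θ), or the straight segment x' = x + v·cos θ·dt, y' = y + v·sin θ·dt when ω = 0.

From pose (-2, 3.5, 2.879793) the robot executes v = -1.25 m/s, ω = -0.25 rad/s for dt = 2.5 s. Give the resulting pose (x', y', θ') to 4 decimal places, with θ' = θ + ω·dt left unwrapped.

(0.5812, 1.8298, 2.2548)

θ' = 2.8798 + -0.25·2.5 = 2.2548
R = v/ω = -1.25/-0.25 = 5.0000
x' = -2 + 5.0000·(sin 2.2548 − sin 2.8798) = 0.5812
y' = 3.5 − 5.0000·(cos 2.2548 − cos 2.8798) = 1.8298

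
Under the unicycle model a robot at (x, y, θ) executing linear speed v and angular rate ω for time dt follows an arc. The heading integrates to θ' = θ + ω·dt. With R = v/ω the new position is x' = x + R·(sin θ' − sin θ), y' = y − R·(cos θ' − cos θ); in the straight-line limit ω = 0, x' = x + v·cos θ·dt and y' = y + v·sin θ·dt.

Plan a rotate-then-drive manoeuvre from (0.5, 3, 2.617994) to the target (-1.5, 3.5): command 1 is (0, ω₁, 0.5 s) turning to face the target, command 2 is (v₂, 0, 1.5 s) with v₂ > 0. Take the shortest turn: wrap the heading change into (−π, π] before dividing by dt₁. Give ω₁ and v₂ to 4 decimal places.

ω₁ = 0.5572, v₂ = 1.3744

heading to target = atan2(3.5−3, -1.5−0.5) = 2.8966
Δθ = wrap(2.8966 − 2.6180) = 0.2786; ω₁ = Δθ/dt₁ = 0.5572
distance = √((-1.5−0.5)² + (3.5−3)²) = 2.0616; v₂ = distance/dt₂ = 1.3744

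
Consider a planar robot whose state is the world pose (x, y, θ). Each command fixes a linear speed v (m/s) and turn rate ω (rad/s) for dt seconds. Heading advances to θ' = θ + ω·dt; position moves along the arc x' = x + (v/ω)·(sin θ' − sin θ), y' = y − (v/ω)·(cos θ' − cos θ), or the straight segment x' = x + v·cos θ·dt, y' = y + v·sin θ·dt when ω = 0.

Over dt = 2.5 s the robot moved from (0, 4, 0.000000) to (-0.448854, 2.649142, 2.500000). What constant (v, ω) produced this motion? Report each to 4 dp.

v = -0.7500, ω = 1.0000

Δθ = 2.500000 − 0.000000 = 2.500000
ω = Δθ/dt = 2.500000/2.5 = 1.0000
R = −Δy/(cos θ' − cos θ) = -0.7500
v = R·ω = -0.7500·1.0000 = -0.7500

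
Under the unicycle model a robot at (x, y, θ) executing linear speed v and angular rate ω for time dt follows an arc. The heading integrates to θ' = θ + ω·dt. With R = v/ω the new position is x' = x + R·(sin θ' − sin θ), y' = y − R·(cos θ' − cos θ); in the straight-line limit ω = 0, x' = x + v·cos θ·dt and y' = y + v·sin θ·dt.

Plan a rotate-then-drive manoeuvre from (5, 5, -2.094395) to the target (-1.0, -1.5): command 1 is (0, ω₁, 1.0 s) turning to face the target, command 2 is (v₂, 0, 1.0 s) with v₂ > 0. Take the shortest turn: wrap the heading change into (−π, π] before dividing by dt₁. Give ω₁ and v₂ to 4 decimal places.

heading to target = atan2(-1.5−5, -1−5) = -2.3162
Δθ = wrap(-2.3162 − -2.0944) = -0.2218; ω₁ = Δθ/dt₁ = -0.2218
distance = √((-1−5)² + (-1.5−5)²) = 8.8459; v₂ = distance/dt₂ = 8.8459

ω₁ = -0.2218, v₂ = 8.8459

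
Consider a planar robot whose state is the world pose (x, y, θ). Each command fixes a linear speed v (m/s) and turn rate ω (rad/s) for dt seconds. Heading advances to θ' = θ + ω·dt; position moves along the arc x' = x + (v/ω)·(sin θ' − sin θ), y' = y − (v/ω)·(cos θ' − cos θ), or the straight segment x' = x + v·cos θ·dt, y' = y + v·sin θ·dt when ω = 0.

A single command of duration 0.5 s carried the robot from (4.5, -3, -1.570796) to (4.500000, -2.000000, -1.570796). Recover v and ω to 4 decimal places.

v = -2.0000, ω = 0.0000

Δθ = -1.570796 − -1.570796 = 0.000000
ω = Δθ/dt = 0.000000/0.5 = 0.0000
ω = 0 → v = (Δx·cos θ + Δy·sin θ)/dt = -2.0000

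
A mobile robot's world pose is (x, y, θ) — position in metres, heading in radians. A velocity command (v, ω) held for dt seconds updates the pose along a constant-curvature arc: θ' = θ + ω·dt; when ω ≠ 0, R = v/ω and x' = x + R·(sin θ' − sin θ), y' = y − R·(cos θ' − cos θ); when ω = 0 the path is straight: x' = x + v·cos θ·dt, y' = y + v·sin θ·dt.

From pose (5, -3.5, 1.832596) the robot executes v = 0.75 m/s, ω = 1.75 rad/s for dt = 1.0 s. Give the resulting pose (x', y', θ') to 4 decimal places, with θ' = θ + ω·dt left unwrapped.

(4.4031, -3.2234, 3.5826)

θ' = 1.8326 + 1.75·1.0 = 3.5826
R = v/ω = 0.75/1.75 = 0.4286
x' = 5 + 0.4286·(sin 3.5826 − sin 1.8326) = 4.4031
y' = -3.5 − 0.4286·(cos 3.5826 − cos 1.8326) = -3.2234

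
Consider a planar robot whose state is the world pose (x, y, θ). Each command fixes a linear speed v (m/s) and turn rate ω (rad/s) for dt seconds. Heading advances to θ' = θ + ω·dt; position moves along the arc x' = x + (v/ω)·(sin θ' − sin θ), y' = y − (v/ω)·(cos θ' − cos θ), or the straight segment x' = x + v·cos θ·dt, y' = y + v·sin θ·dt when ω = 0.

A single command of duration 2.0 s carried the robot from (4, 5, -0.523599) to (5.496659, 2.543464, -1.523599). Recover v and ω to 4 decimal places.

Δθ = -1.523599 − -0.523599 = -1.000000
ω = Δθ/dt = -1.000000/2.0 = -0.5000
R = −Δy/(cos θ' − cos θ) = -3.0000
v = R·ω = -3.0000·-0.5000 = 1.5000

v = 1.5000, ω = -0.5000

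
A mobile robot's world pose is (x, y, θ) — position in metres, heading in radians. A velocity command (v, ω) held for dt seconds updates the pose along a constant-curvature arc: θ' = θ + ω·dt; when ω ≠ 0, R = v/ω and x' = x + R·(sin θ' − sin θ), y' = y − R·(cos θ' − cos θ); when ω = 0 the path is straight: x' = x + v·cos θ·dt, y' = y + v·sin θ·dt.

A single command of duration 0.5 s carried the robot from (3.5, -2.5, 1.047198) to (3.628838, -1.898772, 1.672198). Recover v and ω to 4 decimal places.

v = 1.2500, ω = 1.2500

Δθ = 1.672198 − 1.047198 = 0.625000
ω = Δθ/dt = 0.625000/0.5 = 1.2500
R = −Δy/(cos θ' − cos θ) = 1.0000
v = R·ω = 1.0000·1.2500 = 1.2500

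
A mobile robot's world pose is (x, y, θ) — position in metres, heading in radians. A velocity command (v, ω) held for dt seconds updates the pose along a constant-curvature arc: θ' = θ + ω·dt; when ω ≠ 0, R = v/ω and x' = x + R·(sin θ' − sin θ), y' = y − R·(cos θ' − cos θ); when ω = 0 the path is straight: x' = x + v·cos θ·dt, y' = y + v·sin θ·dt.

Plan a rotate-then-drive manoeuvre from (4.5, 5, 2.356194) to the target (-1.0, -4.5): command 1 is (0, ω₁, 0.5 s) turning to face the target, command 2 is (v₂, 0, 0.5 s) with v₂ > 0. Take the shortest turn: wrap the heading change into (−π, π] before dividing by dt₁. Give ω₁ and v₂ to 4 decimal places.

ω₁ = 3.6628, v₂ = 21.9545

heading to target = atan2(-4.5−5, -1−4.5) = -2.0956
Δθ = wrap(-2.0956 − 2.3562) = 1.8314; ω₁ = Δθ/dt₁ = 3.6628
distance = √((-1−4.5)² + (-4.5−5)²) = 10.9772; v₂ = distance/dt₂ = 21.9545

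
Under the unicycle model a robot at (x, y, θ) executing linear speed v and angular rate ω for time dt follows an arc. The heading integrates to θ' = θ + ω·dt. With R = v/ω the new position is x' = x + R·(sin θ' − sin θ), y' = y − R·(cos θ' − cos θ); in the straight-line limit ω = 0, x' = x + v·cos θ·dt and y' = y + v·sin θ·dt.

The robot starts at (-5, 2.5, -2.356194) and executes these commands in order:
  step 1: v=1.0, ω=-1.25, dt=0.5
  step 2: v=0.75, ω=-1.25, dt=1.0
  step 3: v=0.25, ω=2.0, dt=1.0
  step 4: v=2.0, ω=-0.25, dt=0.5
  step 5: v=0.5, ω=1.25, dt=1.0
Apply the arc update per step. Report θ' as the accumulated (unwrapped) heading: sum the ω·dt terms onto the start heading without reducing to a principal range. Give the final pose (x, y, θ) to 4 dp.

(-7.0110, 1.3979, -1.1062)

step 1: θ'=-2.9812 (R=-0.8000) → pose (-5.4379, 2.2760, -2.9812)
step 2: θ'=-4.2312 (R=-0.6000) → pose (-6.0656, 2.5905, -4.2312)
step 3: θ'=-2.2312 (R=0.1250) → pose (-6.2751, 2.6094, -2.2312)
step 4: θ'=-2.3562 (R=-8.0000) → pose (-6.9363, 1.8600, -2.3562)
step 5: θ'=-1.1062 (R=0.4000) → pose (-7.0110, 1.3979, -1.1062)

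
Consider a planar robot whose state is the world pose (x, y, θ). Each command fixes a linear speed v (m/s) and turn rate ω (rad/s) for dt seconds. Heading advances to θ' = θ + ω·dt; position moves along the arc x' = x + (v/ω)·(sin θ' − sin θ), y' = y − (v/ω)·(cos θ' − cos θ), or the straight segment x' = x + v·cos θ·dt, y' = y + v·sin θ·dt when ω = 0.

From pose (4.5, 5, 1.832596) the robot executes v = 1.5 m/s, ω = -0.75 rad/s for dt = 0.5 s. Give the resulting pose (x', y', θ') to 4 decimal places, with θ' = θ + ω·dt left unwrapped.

θ' = 1.8326 + -0.75·0.5 = 1.4576
R = v/ω = 1.5/-0.75 = -2.0000
x' = 4.5 + -2.0000·(sin 1.4576 − sin 1.8326) = 4.4447
y' = 5 − -2.0000·(cos 1.4576 − cos 1.8326) = 5.7436

(4.4447, 5.7436, 1.4576)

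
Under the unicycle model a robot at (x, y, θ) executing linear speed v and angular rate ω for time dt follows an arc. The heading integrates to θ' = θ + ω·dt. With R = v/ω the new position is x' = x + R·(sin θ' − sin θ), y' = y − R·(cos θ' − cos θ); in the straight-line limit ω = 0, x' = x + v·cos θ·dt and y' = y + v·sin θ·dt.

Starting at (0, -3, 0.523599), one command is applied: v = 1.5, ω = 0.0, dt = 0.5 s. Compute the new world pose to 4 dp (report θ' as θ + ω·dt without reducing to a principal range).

θ' = 0.5236 + 0.0·0.5 = 0.5236
ω = 0 → straight: x' = 0 + 1.5·cos(0.5236)·0.5 = 0.6495
y' = -3 + 1.5·sin(0.5236)·0.5 = -2.6250

(0.6495, -2.6250, 0.5236)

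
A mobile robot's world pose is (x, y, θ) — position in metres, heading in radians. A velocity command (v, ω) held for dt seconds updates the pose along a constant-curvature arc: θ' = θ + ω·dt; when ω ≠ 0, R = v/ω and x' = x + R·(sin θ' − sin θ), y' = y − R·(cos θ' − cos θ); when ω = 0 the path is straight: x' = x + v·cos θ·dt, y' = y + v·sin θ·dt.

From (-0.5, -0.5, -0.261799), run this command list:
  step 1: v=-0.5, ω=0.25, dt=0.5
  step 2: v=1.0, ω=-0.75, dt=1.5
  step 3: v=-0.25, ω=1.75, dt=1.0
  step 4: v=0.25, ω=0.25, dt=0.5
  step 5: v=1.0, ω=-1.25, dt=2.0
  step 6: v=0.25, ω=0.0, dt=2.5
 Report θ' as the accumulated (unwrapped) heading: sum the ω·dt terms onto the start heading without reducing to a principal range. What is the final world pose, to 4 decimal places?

(1.2734, -2.7148, -1.8868)

step 1: θ'=-0.1368 (R=-2.0000) → pose (-0.7449, -0.4505, -0.1368)
step 2: θ'=-1.2618 (R=-1.3333) → pose (0.3435, -1.3659, -1.2618)
step 3: θ'=0.4882 (R=-0.1429) → pose (0.1404, -1.2832, 0.4882)
step 4: θ'=0.6132 (R=1.0000) → pose (0.2468, -1.2178, 0.6132)
step 5: θ'=-1.8868 (R=-0.8000) → pose (1.4676, -2.1207, -1.8868)
step 6: θ'=-1.8868 (straight) → pose (1.2734, -2.7148, -1.8868)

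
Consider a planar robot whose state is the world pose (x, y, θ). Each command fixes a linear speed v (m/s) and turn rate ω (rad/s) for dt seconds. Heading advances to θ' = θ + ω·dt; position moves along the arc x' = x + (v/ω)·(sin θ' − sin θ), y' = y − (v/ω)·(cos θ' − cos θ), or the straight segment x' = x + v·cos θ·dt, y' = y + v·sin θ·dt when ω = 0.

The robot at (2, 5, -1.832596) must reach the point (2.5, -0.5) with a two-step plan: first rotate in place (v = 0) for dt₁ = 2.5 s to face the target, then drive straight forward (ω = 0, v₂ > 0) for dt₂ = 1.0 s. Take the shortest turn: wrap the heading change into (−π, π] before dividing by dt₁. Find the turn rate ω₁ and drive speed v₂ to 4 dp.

heading to target = atan2(-0.5−5, 2.5−2) = -1.4801
Δθ = wrap(-1.4801 − -1.8326) = 0.3525; ω₁ = Δθ/dt₁ = 0.1410
distance = √((2.5−2)² + (-0.5−5)²) = 5.5227; v₂ = distance/dt₂ = 5.5227

ω₁ = 0.1410, v₂ = 5.5227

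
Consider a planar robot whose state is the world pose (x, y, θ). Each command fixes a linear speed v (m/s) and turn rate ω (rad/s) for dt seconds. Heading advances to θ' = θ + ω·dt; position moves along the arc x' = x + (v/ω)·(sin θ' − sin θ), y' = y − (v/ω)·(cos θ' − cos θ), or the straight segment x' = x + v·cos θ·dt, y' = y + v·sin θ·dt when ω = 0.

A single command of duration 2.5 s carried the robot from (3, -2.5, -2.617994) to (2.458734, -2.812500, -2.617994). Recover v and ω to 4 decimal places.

Δθ = -2.617994 − -2.617994 = 0.000000
ω = Δθ/dt = 0.000000/2.5 = 0.0000
ω = 0 → v = (Δx·cos θ + Δy·sin θ)/dt = 0.2500

v = 0.2500, ω = 0.0000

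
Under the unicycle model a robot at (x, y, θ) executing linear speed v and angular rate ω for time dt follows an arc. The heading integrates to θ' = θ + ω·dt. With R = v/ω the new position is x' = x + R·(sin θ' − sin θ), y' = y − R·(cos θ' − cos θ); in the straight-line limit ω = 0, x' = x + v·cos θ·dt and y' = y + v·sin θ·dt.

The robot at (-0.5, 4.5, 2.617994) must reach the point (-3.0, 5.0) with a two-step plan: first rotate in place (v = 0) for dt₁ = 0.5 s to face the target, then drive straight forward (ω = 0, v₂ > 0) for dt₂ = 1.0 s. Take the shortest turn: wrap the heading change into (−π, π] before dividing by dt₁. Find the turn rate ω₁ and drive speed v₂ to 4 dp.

heading to target = atan2(5−4.5, -3−-0.5) = 2.9442
Δθ = wrap(2.9442 − 2.6180) = 0.3262; ω₁ = Δθ/dt₁ = 0.6524
distance = √((-3−-0.5)² + (5−4.5)²) = 2.5495; v₂ = distance/dt₂ = 2.5495

ω₁ = 0.6524, v₂ = 2.5495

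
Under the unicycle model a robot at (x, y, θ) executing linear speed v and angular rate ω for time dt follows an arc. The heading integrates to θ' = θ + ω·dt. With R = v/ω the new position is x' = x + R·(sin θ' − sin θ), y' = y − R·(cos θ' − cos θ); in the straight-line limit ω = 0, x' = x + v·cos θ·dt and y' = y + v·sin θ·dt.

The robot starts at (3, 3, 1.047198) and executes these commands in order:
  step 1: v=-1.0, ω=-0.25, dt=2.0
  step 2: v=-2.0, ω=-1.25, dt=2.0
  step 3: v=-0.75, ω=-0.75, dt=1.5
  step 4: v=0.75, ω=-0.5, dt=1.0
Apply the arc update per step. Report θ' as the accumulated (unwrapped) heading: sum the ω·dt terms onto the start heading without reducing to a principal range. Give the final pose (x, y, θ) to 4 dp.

step 1: θ'=0.5472 (R=4.0000) → pose (1.6171, 1.5841, 0.5472)
step 2: θ'=-1.9528 (R=1.6000) → pose (-0.7001, 3.5469, -1.9528)
step 3: θ'=-3.0778 (R=1.0000) → pose (0.1641, 4.1721, -3.0778)
step 4: θ'=-3.5778 (R=-1.5000) → pose (-0.5653, 4.3095, -3.5778)

(-0.5653, 4.3095, -3.5778)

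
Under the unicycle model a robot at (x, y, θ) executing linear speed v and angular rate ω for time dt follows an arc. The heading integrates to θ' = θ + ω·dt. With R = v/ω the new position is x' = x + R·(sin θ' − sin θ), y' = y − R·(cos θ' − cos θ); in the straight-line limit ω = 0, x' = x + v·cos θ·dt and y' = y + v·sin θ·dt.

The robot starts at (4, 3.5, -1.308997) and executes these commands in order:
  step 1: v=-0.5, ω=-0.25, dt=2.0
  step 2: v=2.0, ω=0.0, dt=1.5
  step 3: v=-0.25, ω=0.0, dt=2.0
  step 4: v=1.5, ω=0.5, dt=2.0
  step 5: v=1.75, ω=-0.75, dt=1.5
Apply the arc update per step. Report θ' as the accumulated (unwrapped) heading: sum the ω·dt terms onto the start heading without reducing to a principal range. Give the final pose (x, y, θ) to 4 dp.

(4.6357, -3.1579, -1.9340)

step 1: θ'=-1.8090 (R=2.0000) → pose (3.9883, 4.4895, -1.8090)
step 2: θ'=-1.8090 (straight) → pose (3.2805, 1.5743, -1.8090)
step 3: θ'=-1.8090 (straight) → pose (3.3984, 2.0601, -1.8090)
step 4: θ'=-0.8090 (R=3.0000) → pose (4.1429, -0.7184, -0.8090)
step 5: θ'=-1.9340 (R=-2.3333) → pose (4.6357, -3.1579, -1.9340)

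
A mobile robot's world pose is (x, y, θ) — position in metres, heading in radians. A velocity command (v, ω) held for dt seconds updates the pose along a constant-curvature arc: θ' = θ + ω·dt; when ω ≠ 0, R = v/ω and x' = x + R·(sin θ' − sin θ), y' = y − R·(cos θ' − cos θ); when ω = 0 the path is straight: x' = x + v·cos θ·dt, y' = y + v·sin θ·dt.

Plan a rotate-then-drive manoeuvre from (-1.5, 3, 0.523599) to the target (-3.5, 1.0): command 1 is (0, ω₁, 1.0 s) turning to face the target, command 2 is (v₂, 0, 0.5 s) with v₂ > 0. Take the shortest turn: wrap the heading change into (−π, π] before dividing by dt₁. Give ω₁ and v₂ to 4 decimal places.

heading to target = atan2(1−3, -3.5−-1.5) = -2.3562
Δθ = wrap(-2.3562 − 0.5236) = -2.8798; ω₁ = Δθ/dt₁ = -2.8798
distance = √((-3.5−-1.5)² + (1−3)²) = 2.8284; v₂ = distance/dt₂ = 5.6569

ω₁ = -2.8798, v₂ = 5.6569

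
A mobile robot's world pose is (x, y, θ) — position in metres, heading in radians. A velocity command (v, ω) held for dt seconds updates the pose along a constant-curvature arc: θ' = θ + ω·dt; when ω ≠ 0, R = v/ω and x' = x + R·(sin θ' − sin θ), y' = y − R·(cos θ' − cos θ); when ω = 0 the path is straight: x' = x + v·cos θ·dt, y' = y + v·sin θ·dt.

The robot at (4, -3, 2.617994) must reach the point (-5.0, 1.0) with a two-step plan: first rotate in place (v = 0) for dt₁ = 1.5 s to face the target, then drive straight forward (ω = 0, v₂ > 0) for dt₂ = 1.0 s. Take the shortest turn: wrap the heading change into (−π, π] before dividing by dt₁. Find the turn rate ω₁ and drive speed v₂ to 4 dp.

ω₁ = 0.0702, v₂ = 9.8489

heading to target = atan2(1−-3, -5−4) = 2.7234
Δθ = wrap(2.7234 − 2.6180) = 0.1054; ω₁ = Δθ/dt₁ = 0.0702
distance = √((-5−4)² + (1−-3)²) = 9.8489; v₂ = distance/dt₂ = 9.8489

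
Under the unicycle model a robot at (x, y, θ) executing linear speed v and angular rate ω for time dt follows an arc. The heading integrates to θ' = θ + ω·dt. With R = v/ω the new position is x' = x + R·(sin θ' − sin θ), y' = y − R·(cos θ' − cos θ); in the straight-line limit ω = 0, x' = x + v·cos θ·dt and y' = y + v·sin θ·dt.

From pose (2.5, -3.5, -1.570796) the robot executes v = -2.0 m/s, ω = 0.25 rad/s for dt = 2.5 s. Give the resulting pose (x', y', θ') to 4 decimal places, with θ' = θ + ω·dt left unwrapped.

(0.9877, 1.1808, -0.9458)

θ' = -1.5708 + 0.25·2.5 = -0.9458
R = v/ω = -2.0/0.25 = -8.0000
x' = 2.5 + -8.0000·(sin -0.9458 − sin -1.5708) = 0.9877
y' = -3.5 − -8.0000·(cos -0.9458 − cos -1.5708) = 1.1808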